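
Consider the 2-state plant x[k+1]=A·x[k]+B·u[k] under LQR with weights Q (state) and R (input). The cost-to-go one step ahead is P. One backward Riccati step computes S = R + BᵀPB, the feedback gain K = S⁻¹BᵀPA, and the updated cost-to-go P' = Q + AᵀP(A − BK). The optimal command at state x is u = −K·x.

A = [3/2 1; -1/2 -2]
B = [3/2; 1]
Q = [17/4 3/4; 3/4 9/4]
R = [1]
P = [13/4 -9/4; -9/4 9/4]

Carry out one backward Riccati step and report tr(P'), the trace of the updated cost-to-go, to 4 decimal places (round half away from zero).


BᵀP = [2.6250 -1.1250]
S = R + BᵀPB = [1] + [2.8125] = [3.8125]
BᵀPA = [4.5000 4.8750]
K = S⁻¹·BᵀPA = [1.1803 1.2787]
A−BK = [-0.2705 -0.9180; -1.6803 -3.2787]
AᵀP(A−BK) = [5.9385 9.2459; 9.2459 15.0164]
P' = Q + AᵀP(A−BK) = [10.1885 9.9959; 9.9959 17.2664]
tr(P') = 27.4549

27.4549


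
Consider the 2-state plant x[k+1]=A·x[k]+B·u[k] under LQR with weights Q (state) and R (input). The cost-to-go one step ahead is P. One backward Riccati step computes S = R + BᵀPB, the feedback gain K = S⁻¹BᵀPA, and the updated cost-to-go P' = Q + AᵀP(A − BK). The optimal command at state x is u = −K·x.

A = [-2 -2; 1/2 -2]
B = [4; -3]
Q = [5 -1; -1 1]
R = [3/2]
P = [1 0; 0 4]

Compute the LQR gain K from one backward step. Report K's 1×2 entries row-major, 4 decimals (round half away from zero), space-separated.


-0.2617 0.2991

BᵀP = [4.0000 -12.0000]
S = R + BᵀPB = [3/2] + [52.0000] = [53.5000]
BᵀPA = [-14.0000 16.0000]
K = S⁻¹·BᵀPA = [-0.2617 0.2991]
A−BK = [-0.9533 -3.1963; -0.2850 -1.1028]
AᵀP(A−BK) = [1.3364 4.1869; 4.1869 15.2150]
P' = Q + AᵀP(A−BK) = [6.3364 3.1869; 3.1869 16.2150]
tr(P') = 22.5514


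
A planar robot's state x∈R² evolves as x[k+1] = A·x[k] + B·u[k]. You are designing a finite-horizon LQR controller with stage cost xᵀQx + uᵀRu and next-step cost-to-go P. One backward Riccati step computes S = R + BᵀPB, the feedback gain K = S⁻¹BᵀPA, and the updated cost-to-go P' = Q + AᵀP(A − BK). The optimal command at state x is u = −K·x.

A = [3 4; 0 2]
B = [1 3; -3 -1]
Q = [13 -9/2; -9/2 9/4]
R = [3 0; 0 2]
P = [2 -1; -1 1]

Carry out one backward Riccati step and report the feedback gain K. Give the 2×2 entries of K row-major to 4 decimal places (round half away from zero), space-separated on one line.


BᵀP = [5.0000 -4.0000; 7.0000 -4.0000]
S = R + BᵀPB = [3 0; 0 2] + [17.0000 19.0000; 19.0000 25.0000] = [20.0000 19.0000; 19.0000 27.0000]
BᵀPA = [15.0000 12.0000; 21.0000 20.0000]
K = S⁻¹·BᵀPA = [0.0335 -0.3128; 0.7542 0.9609]
A−BK = [0.7039 1.4302; 0.8547 2.0223]
AᵀP(A−BK) = [1.6592 2.5140; 2.5140 4.5363]
P' = Q + AᵀP(A−BK) = [14.6592 -1.9860; -1.9860 6.7863]
tr(P') = 21.4455

0.0335 -0.3128 0.7542 0.9609


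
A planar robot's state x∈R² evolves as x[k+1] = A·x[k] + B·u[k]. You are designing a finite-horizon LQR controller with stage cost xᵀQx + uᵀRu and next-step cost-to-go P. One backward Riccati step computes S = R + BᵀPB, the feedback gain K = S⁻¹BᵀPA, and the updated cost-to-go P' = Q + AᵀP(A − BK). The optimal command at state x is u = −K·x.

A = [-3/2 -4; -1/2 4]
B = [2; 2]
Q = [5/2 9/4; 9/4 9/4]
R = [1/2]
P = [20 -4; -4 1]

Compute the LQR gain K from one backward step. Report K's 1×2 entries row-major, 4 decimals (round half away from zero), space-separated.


BᵀP = [32.0000 -6.0000]
S = R + BᵀPB = [1/2] + [52.0000] = [52.5000]
BᵀPA = [-45.0000 -152.0000]
K = S⁻¹·BᵀPA = [-0.8571 -2.8952]
A−BK = [0.2143 1.7905; 1.2143 9.7905]
AᵀP(A−BK) = [0.6786 3.7143; 3.7143 23.9238]
P' = Q + AᵀP(A−BK) = [3.1786 5.9643; 5.9643 26.1738]
tr(P') = 29.3524

-0.8571 -2.8952


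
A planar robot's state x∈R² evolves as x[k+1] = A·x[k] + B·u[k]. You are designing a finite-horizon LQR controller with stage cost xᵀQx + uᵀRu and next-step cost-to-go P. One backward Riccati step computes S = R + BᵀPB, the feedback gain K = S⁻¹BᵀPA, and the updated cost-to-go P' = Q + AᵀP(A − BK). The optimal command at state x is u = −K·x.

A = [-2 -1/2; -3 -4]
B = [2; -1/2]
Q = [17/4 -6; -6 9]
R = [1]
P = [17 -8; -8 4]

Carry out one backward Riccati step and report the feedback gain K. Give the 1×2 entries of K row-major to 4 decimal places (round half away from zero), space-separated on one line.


BᵀP = [38.0000 -18.0000]
S = R + BᵀPB = [1] + [85.0000] = [86.0000]
BᵀPA = [-22.0000 53.0000]
K = S⁻¹·BᵀPA = [-0.2558 0.6163]
A−BK = [-1.4884 -1.7326; -3.1279 -3.6919]
AᵀP(A−BK) = [2.3721 2.5581; 2.5581 3.5872]
P' = Q + AᵀP(A−BK) = [6.6221 -3.4419; -3.4419 12.5872]
tr(P') = 19.2093

-0.2558 0.6163


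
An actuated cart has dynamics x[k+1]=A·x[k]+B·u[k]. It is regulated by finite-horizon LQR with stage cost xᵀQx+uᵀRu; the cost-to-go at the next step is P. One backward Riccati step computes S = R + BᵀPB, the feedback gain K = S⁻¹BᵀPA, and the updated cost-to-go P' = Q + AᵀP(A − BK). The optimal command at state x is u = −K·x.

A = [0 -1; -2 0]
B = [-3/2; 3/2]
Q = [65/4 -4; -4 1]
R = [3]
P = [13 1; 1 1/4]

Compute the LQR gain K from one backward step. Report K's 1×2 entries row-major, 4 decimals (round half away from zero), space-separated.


0.0795 0.6358

BᵀP = [-18.0000 -1.1250]
S = R + BᵀPB = [3] + [25.3125] = [28.3125]
BᵀPA = [2.2500 18.0000]
K = S⁻¹·BᵀPA = [0.0795 0.6358]
A−BK = [0.1192 -0.0464; -2.1192 -0.9536]
AᵀP(A−BK) = [0.8212 0.5695; 0.5695 1.5563]
P' = Q + AᵀP(A−BK) = [17.0712 -3.4305; -3.4305 2.5563]
tr(P') = 19.6275


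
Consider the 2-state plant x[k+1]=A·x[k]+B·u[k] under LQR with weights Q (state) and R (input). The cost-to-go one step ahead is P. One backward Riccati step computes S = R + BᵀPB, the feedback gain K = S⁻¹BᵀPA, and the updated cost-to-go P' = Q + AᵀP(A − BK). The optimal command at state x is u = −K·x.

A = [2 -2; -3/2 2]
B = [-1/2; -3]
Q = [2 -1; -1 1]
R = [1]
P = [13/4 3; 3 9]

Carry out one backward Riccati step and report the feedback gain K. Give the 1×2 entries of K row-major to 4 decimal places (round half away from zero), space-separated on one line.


0.2342 -0.3894

BᵀP = [-10.6250 -28.5000]
S = R + BᵀPB = [1] + [90.8125] = [91.8125]
BᵀPA = [21.5000 -35.7500]
K = S⁻¹·BᵀPA = [0.2342 -0.3894]
A−BK = [2.1171 -2.1947; -0.7975 0.8319]
AᵀP(A−BK) = [10.2153 -10.6283; -10.6283 11.0796]
P' = Q + AᵀP(A−BK) = [12.2153 -11.6283; -11.6283 12.0796]
tr(P') = 24.2949


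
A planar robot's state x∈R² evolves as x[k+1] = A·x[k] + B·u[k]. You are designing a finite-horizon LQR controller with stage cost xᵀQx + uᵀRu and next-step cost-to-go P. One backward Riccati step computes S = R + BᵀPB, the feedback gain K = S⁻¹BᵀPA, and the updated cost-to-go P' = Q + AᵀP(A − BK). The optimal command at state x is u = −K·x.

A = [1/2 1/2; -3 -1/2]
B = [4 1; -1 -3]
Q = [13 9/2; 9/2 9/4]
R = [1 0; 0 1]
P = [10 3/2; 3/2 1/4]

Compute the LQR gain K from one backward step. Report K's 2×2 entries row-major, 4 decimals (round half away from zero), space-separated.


-0.0116 0.1047 0.1758 0.0356

BᵀP = [38.5000 5.7500; 5.5000 0.7500]
S = R + BᵀPB = [1 0; 0 1] + [148.2500 21.2500; 21.2500 3.2500] = [149.2500 21.2500; 21.2500 4.2500]
BᵀPA = [2.0000 16.3750; 0.5000 2.3750]
K = S⁻¹·BᵀPA = [-0.0116 0.1047; 0.1758 0.0356]
A−BK = [0.3707 0.0458; -2.4843 -0.2886]
AᵀP(A−BK) = [0.1854 0.0229; 0.0229 0.0144]
P' = Q + AᵀP(A−BK) = [13.1854 4.5229; 4.5229 2.2644]
tr(P') = 15.4497


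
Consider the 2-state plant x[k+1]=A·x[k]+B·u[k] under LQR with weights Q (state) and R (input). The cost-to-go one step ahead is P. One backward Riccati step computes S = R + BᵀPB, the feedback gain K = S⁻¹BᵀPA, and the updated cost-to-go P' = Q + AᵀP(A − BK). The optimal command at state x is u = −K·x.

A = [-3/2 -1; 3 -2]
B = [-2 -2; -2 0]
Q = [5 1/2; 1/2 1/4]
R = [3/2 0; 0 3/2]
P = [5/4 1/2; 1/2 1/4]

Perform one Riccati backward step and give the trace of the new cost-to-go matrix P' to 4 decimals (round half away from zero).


6.1693

BᵀP = [-3.5000 -1.5000; -2.5000 -1.0000]
S = R + BᵀPB = [3/2 0; 0 3/2] + [10.0000 7.0000; 7.0000 5.0000] = [11.5000 7.0000; 7.0000 6.5000]
BᵀPA = [0.7500 6.5000; 0.7500 4.5000]
K = S⁻¹·BᵀPA = [-0.0146 0.4175; 0.1311 0.2427]
A−BK = [-1.2670 0.3204; 2.9709 -1.1650]
AᵀP(A−BK) = [0.4751 -0.1201; -0.1201 0.4442]
P' = Q + AᵀP(A−BK) = [5.4751 0.3799; 0.3799 0.6942]
tr(P') = 6.1693


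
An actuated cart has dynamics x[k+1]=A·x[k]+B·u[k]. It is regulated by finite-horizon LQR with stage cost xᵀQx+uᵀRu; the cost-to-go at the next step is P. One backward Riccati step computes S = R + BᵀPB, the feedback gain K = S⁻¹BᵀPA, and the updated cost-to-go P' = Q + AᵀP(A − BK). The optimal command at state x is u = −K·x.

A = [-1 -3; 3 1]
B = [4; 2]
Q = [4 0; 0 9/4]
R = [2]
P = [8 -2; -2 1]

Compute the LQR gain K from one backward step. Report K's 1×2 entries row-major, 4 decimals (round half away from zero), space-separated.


BᵀP = [28.0000 -6.0000]
S = R + BᵀPB = [2] + [100.0000] = [102.0000]
BᵀPA = [-46.0000 -90.0000]
K = S⁻¹·BᵀPA = [-0.4510 -0.8824]
A−BK = [0.8039 0.5294; 3.9020 2.7647]
AᵀP(A−BK) = [8.2549 6.4118; 6.4118 5.5882]
P' = Q + AᵀP(A−BK) = [12.2549 6.4118; 6.4118 7.8382]
tr(P') = 20.0931

-0.4510 -0.8824


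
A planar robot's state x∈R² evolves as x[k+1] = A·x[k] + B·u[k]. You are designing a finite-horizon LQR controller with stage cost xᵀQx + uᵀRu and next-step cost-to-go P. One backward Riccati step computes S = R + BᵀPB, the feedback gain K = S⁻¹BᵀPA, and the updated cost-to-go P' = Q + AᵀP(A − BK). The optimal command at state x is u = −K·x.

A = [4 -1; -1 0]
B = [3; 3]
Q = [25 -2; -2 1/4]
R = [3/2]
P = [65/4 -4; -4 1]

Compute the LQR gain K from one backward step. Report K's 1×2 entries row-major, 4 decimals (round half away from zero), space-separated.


1.8407 -0.4336

BᵀP = [36.7500 -9.0000]
S = R + BᵀPB = [3/2] + [83.2500] = [84.7500]
BᵀPA = [156.0000 -36.7500]
K = S⁻¹·BᵀPA = [1.8407 -0.4336]
A−BK = [-1.5221 0.3009; -6.5221 1.3009]
AᵀP(A−BK) = [5.8496 -1.3540; -1.3540 0.3142]
P' = Q + AᵀP(A−BK) = [30.8496 -3.3540; -3.3540 0.5642]
tr(P') = 31.4137


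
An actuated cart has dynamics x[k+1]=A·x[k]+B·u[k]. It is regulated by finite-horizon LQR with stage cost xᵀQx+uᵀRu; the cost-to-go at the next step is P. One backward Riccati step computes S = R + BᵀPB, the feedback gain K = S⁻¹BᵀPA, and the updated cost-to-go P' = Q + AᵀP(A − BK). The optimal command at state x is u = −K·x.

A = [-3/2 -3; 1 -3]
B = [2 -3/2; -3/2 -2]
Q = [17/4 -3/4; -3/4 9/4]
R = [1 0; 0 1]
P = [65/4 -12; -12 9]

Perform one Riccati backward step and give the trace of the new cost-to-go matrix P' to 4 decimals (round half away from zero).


8.0875

BᵀP = [50.5000 -37.5000; -0.3750 0.0000]
S = R + BᵀPB = [1 0; 0 1] + [157.2500 -0.7500; -0.7500 0.5625] = [158.2500 -0.7500; -0.7500 1.5625]
BᵀPA = [-113.2500 -39.0000; 0.5625 1.1250]
K = S⁻¹·BᵀPA = [-0.7156 -0.2436; 0.0165 0.6031]
A−BK = [-0.0441 -1.6082; -0.0403 -2.1592]
AᵀP(A−BK) = [0.5159 0.1995; 0.1995 1.0716]
P' = Q + AᵀP(A−BK) = [4.7659 -0.5505; -0.5505 3.3216]
tr(P') = 8.0875


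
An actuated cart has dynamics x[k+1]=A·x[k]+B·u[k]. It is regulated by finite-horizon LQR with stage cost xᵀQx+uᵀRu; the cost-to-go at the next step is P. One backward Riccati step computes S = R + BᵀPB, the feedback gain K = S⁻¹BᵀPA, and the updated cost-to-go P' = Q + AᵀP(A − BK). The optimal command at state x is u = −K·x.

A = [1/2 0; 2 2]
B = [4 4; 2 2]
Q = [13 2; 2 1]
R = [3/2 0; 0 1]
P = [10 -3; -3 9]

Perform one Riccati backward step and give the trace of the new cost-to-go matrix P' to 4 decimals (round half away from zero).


75.8715

BᵀP = [34.0000 6.0000; 34.0000 6.0000]
S = R + BᵀPB = [3/2 0; 0 1] + [148.0000 148.0000; 148.0000 148.0000] = [149.5000 148.0000; 148.0000 149.0000]
BᵀPA = [29.0000 12.0000; 29.0000 12.0000]
K = S⁻¹·BᵀPA = [0.0781 0.0323; 0.1171 0.0485]
A−BK = [-0.2806 -0.3230; 1.6097 1.8385]
AᵀP(A−BK) = [26.8405 30.6581; 30.6581 35.0310]
P' = Q + AᵀP(A−BK) = [39.8405 32.6581; 32.6581 36.0310]
tr(P') = 75.8715


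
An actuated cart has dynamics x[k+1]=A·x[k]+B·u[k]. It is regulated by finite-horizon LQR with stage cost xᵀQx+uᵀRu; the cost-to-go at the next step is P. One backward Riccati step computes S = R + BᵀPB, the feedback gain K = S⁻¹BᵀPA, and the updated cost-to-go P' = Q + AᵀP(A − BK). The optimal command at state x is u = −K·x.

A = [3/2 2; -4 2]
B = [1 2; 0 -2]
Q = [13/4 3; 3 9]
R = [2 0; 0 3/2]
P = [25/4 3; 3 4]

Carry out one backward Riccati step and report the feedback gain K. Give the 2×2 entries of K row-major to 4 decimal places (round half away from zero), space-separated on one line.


-1.4853 2.5708 1.4813 -0.4168

BᵀP = [6.2500 3.0000; 6.5000 -2.0000]
S = R + BᵀPB = [2 0; 0 3/2] + [6.2500 6.5000; 6.5000 17.0000] = [8.2500 6.5000; 6.5000 18.5000]
BᵀPA = [-2.6250 18.5000; 17.7500 9.0000]
K = S⁻¹·BᵀPA = [-1.4853 2.5708; 1.4813 -0.4168]
A−BK = [0.0227 0.2627; -1.0374 1.1665]
AᵀP(A−BK) = [11.8703 -14.1042; -14.1042 21.1914]
P' = Q + AᵀP(A−BK) = [15.1203 -11.1042; -11.1042 30.1914]
tr(P') = 45.3117


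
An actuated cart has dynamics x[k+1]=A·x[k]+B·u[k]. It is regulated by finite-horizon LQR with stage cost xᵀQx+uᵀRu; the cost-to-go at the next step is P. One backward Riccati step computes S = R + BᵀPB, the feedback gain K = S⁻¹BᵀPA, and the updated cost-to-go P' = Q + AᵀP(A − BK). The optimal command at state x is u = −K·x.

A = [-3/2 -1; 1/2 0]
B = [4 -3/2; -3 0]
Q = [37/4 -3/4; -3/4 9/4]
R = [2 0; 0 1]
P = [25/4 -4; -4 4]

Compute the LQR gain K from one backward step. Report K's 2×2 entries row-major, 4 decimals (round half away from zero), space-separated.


-0.2248 -0.0833 0.3046 0.3156

BᵀP = [37.0000 -28.0000; -9.3750 6.0000]
S = R + BᵀPB = [2 0; 0 1] + [232.0000 -55.5000; -55.5000 14.0625] = [234.0000 -55.5000; -55.5000 15.0625]
BᵀPA = [-69.5000 -37.0000; 17.0625 9.3750]
K = S⁻¹·BᵀPA = [-0.2248 -0.0833; 0.3046 0.3156]
A−BK = [-0.1440 -0.1935; -0.1743 -0.2498]
AᵀP(A−BK) = [0.2442 0.2031; 0.2031 0.2104]
P' = Q + AᵀP(A−BK) = [9.4942 -0.5469; -0.5469 2.4604]
tr(P') = 11.9546


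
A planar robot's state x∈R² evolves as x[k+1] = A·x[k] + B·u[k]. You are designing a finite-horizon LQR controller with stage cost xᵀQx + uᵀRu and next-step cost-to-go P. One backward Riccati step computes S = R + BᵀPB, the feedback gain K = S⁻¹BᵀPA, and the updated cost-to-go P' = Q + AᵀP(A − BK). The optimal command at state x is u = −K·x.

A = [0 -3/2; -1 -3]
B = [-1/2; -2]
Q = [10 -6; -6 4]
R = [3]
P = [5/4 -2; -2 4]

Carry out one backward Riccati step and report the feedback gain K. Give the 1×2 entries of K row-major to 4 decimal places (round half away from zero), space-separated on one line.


0.4571 1.0408

BᵀP = [3.3750 -7.0000]
S = R + BᵀPB = [3] + [12.3125] = [15.3125]
BᵀPA = [7.0000 15.9375]
K = S⁻¹·BᵀPA = [0.4571 1.0408]
A−BK = [0.2286 -0.9796; -0.0857 -0.9184]
AᵀP(A−BK) = [0.8000 1.7143; 1.7143 4.2245]
P' = Q + AᵀP(A−BK) = [10.8000 -4.2857; -4.2857 8.2245]
tr(P') = 19.0245


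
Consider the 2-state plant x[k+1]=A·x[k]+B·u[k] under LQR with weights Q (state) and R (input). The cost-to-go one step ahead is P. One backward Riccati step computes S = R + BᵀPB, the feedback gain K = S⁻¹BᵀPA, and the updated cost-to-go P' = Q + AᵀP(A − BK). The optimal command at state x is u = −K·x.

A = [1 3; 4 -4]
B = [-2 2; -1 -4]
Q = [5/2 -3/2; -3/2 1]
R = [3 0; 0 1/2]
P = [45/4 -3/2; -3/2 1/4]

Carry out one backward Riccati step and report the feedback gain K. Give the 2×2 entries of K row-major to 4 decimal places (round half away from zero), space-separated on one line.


BᵀP = [-21.0000 2.7500; 28.5000 -4.0000]
S = R + BᵀPB = [3 0; 0 1/2] + [39.2500 -53.0000; -53.0000 73.0000] = [42.2500 -53.0000; -53.0000 73.5000]
BᵀPA = [-10.0000 -74.0000; 12.5000 101.5000]
K = S⁻¹·BᵀPA = [-0.2446 -0.2008; -0.0063 1.2362]
A−BK = [0.5234 0.1261; 3.7301 0.7440]
AᵀP(A−BK) = [0.8829 0.2901; 0.2901 0.9208]
P' = Q + AᵀP(A−BK) = [3.3829 -1.2099; -1.2099 1.9208]
tr(P') = 5.3037

-0.2446 -0.2008 -0.0063 1.2362


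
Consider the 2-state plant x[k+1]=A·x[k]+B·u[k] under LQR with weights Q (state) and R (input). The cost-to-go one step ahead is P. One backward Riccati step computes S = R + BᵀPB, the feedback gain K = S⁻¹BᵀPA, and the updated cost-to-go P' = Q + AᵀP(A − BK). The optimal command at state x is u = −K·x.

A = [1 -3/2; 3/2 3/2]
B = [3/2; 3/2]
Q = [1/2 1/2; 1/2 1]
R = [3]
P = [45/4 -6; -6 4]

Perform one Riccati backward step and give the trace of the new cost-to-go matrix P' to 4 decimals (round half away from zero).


38.1545

BᵀP = [7.8750 -3.0000]
S = R + BᵀPB = [3] + [7.3125] = [10.3125]
BᵀPA = [3.3750 -16.3125]
K = S⁻¹·BᵀPA = [0.3273 -1.5818]
A−BK = [0.5091 0.8727; 1.0091 3.8727]
AᵀP(A−BK) = [1.1455 1.9636; 1.9636 35.5091]
P' = Q + AᵀP(A−BK) = [1.6455 2.4636; 2.4636 36.5091]
tr(P') = 38.1545


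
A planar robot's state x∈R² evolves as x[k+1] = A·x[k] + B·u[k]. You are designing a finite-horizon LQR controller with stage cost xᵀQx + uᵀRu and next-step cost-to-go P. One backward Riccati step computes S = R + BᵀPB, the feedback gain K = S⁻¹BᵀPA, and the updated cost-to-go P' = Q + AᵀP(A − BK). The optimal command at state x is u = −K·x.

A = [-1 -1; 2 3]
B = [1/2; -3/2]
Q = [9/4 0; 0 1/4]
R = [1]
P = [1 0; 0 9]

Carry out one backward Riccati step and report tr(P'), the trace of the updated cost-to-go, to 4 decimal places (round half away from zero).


8.1395

BᵀP = [0.5000 -13.5000]
S = R + BᵀPB = [1] + [20.5000] = [21.5000]
BᵀPA = [-27.5000 -41.0000]
K = S⁻¹·BᵀPA = [-1.2791 -1.9070]
A−BK = [-0.3605 -0.0465; 0.0814 0.1395]
AᵀP(A−BK) = [1.8256 2.5581; 2.5581 3.8140]
P' = Q + AᵀP(A−BK) = [4.0756 2.5581; 2.5581 4.0640]
tr(P') = 8.1395


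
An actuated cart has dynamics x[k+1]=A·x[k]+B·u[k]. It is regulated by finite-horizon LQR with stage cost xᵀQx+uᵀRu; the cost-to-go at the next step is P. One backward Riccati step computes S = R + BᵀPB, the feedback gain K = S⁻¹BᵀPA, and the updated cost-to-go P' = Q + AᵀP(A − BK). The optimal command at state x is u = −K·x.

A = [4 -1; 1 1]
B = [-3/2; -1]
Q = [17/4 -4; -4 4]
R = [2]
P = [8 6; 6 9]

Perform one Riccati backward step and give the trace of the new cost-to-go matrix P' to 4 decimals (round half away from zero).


25.9096

BᵀP = [-18.0000 -18.0000]
S = R + BᵀPB = [2] + [45.0000] = [47.0000]
BᵀPA = [-90.0000 0.0000]
K = S⁻¹·BᵀPA = [-1.9149 0.0000]
A−BK = [1.1277 -1.0000; -0.9149 1.0000]
AᵀP(A−BK) = [12.6596 -5.0000; -5.0000 5.0000]
P' = Q + AᵀP(A−BK) = [16.9096 -9.0000; -9.0000 9.0000]
tr(P') = 25.9096


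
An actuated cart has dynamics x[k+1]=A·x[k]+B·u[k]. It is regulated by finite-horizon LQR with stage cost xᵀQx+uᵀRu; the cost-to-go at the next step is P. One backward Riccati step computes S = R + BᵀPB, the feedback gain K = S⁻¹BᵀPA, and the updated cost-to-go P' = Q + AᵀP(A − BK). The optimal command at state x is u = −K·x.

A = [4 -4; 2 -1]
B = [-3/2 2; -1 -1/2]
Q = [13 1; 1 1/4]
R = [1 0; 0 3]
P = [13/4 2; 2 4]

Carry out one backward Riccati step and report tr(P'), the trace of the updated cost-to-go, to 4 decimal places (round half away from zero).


BᵀP = [-6.8750 -7.0000; 5.5000 2.0000]
S = R + BᵀPB = [1 0; 0 3] + [17.3125 -10.2500; -10.2500 10.0000] = [18.3125 -10.2500; -10.2500 13.0000]
BᵀPA = [-41.5000 34.5000; 26.0000 -24.0000]
K = S⁻¹·BᵀPA = [-2.0526 1.5226; 0.3816 -0.6457]
A−BK = [0.1579 -0.4248; 0.1382 0.1997]
AᵀP(A−BK) = [4.8947 -4.0263; -4.0263 3.9756]
P' = Q + AᵀP(A−BK) = [17.8947 -3.0263; -3.0263 4.2256]
tr(P') = 22.1203

22.1203


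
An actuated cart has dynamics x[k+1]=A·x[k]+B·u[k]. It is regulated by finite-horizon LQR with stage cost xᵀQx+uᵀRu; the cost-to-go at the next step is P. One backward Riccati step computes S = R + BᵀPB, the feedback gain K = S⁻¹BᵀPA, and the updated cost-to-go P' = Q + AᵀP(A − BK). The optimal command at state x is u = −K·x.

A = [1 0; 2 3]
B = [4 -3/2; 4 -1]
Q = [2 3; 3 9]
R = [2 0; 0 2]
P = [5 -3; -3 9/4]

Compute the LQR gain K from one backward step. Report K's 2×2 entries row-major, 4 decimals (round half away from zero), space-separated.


0.2097 0.0363 0.2903 1.0887

BᵀP = [8.0000 -3.0000; -4.5000 2.2500]
S = R + BᵀPB = [2 0; 0 2] + [20.0000 -9.0000; -9.0000 4.5000] = [22.0000 -9.0000; -9.0000 6.5000]
BᵀPA = [2.0000 -9.0000; 0.0000 6.7500]
K = S⁻¹·BᵀPA = [0.2097 0.0363; 0.2903 1.0887]
A−BK = [0.5968 1.4879; 1.4516 3.9435]
AᵀP(A−BK) = [1.5806 4.4274; 4.4274 13.2278]
P' = Q + AᵀP(A−BK) = [3.5806 7.4274; 7.4274 22.2278]
tr(P') = 25.8085


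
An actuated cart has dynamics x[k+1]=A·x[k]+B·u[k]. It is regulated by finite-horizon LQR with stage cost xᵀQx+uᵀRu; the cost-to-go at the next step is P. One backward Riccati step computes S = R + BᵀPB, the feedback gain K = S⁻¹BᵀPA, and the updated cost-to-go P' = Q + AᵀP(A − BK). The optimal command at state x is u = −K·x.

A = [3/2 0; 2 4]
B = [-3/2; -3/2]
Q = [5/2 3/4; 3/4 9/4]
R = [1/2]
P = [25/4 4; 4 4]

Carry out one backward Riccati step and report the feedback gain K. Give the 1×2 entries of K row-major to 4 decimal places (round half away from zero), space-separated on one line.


BᵀP = [-15.3750 -12.0000]
S = R + BᵀPB = [1/2] + [41.0625] = [41.5625]
BᵀPA = [-47.0625 -48.0000]
K = S⁻¹·BᵀPA = [-1.1323 -1.1549]
A−BK = [-0.1985 -1.7323; 0.3015 2.2677]
AᵀP(A−BK) = [0.7722 1.6481; 1.6481 8.5654]
P' = Q + AᵀP(A−BK) = [3.2722 2.3981; 2.3981 10.8154]
tr(P') = 14.0876

-1.1323 -1.1549


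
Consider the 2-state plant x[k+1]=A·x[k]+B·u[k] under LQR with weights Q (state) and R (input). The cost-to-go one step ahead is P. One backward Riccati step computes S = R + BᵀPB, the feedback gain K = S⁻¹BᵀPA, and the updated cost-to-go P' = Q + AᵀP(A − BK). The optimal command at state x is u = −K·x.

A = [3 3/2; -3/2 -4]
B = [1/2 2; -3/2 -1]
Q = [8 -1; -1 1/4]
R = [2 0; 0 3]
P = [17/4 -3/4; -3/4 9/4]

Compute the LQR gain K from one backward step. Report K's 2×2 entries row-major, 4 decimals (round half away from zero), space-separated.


BᵀP = [3.2500 -3.7500; 9.2500 -3.7500]
S = R + BᵀPB = [2 0; 0 3] + [7.2500 10.2500; 10.2500 22.2500] = [9.2500 10.2500; 10.2500 25.2500]
BᵀPA = [15.3750 19.8750; 33.3750 28.8750]
K = S⁻¹·BᵀPA = [0.3589 1.6021; 1.1761 0.4932]
A−BK = [0.4684 -0.2875; 0.2145 -1.1036]
AᵀP(A−BK) = [5.2923 2.2194; 2.2194 8.4791]
P' = Q + AᵀP(A−BK) = [13.2923 1.2194; 1.2194 8.7291]
tr(P') = 22.0214

0.3589 1.6021 1.1761 0.4932


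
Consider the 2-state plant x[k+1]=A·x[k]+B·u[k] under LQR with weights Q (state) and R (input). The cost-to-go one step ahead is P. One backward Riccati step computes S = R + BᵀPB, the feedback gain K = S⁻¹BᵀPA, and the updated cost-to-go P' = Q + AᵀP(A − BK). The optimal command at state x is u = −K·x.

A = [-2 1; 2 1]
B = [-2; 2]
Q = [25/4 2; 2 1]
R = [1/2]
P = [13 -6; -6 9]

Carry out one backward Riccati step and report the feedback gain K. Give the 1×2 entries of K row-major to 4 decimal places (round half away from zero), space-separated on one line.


0.9963 -0.0586

BᵀP = [-38.0000 30.0000]
S = R + BᵀPB = [1/2] + [136.0000] = [136.5000]
BᵀPA = [136.0000 -8.0000]
K = S⁻¹·BᵀPA = [0.9963 -0.0586]
A−BK = [-0.0073 0.8828; 0.0073 1.1172]
AᵀP(A−BK) = [0.4982 -0.0293; -0.0293 9.5311]
P' = Q + AᵀP(A−BK) = [6.7482 1.9707; 1.9707 10.5311]
tr(P') = 17.2793


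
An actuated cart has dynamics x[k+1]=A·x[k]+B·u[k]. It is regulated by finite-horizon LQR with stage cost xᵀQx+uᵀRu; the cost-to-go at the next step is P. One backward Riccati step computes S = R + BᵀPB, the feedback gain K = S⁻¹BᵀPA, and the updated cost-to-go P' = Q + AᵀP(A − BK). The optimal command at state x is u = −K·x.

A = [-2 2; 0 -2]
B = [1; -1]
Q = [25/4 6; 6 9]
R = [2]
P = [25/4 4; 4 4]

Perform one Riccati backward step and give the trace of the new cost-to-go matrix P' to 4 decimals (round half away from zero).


BᵀP = [2.2500 0.0000]
S = R + BᵀPB = [2] + [2.2500] = [4.2500]
BᵀPA = [-4.5000 4.5000]
K = S⁻¹·BᵀPA = [-1.0588 1.0588]
A−BK = [-0.9412 0.9412; -1.0588 -0.9412]
AᵀP(A−BK) = [20.2353 -4.2353; -4.2353 4.2353]
P' = Q + AᵀP(A−BK) = [26.4853 1.7647; 1.7647 13.2353]
tr(P') = 39.7206

39.7206


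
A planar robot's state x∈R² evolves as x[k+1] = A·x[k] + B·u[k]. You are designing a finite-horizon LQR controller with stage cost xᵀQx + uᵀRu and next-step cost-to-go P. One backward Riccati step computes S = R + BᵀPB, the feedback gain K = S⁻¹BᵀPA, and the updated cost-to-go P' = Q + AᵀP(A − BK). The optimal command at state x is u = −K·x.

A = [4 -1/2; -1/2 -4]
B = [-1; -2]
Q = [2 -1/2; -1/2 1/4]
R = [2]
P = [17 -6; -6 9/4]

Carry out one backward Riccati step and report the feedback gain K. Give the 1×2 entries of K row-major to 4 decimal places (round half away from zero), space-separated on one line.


-5.1875 -0.8750

BᵀP = [-5.0000 1.5000]
S = R + BᵀPB = [2] + [2.0000] = [4.0000]
BᵀPA = [-20.7500 -3.5000]
K = S⁻¹·BᵀPA = [-5.1875 -0.8750]
A−BK = [-1.1875 -1.3750; -10.8750 -5.7500]
AᵀP(A−BK) = [188.9219 46.8438; 46.8438 13.1875]
P' = Q + AᵀP(A−BK) = [190.9219 46.3438; 46.3438 13.4375]
tr(P') = 204.3594


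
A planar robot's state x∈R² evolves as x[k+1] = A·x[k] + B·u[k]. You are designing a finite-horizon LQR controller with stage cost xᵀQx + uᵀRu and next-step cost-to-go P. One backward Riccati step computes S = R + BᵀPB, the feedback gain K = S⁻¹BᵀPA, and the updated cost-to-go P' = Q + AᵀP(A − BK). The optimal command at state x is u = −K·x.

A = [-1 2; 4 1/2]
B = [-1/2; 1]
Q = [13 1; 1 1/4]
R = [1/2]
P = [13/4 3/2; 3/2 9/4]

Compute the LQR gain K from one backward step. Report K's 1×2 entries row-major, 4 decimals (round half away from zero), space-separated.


2.9697 0.2424

BᵀP = [-0.1250 1.5000]
S = R + BᵀPB = [1/2] + [1.5625] = [2.0625]
BᵀPA = [6.1250 0.5000]
K = S⁻¹·BᵀPA = [2.9697 0.2424]
A−BK = [0.4848 2.1212; 1.0303 0.2576]
AᵀP(A−BK) = [9.0606 7.7652; 7.7652 16.4413]
P' = Q + AᵀP(A−BK) = [22.0606 8.7652; 8.7652 16.6913]
tr(P') = 38.7519


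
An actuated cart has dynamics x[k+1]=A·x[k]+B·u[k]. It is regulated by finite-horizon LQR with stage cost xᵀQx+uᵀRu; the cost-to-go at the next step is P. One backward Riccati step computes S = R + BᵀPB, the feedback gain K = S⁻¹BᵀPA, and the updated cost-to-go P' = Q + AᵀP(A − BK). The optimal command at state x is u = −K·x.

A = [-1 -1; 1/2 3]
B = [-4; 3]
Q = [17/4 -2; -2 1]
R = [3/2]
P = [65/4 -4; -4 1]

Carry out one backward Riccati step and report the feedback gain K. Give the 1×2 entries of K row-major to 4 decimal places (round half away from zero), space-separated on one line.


0.2360 0.3656

BᵀP = [-77.0000 19.0000]
S = R + BᵀPB = [3/2] + [365.0000] = [366.5000]
BᵀPA = [86.5000 134.0000]
K = S⁻¹·BᵀPA = [0.2360 0.3656]
A−BK = [-0.0559 0.4625; -0.2080 1.9031]
AᵀP(A−BK) = [0.0846 0.1238; 0.1238 0.2568]
P' = Q + AᵀP(A−BK) = [4.3346 -1.8762; -1.8762 1.2568]
tr(P') = 5.5914


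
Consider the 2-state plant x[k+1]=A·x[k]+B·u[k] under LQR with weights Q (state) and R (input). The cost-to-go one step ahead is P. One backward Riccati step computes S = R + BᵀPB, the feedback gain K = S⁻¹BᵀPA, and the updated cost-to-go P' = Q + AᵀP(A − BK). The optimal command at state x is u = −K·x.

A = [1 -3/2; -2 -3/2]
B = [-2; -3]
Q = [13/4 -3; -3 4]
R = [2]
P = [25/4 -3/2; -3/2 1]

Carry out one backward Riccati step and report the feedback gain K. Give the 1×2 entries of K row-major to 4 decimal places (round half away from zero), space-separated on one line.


BᵀP = [-8.0000 0.0000]
S = R + BᵀPB = [2] + [16.0000] = [18.0000]
BᵀPA = [-8.0000 12.0000]
K = S⁻¹·BᵀPA = [-0.4444 0.6667]
A−BK = [0.1111 -0.1667; -3.3333 0.5000]
AᵀP(A−BK) = [12.6944 -3.2917; -3.2917 1.5625]
P' = Q + AᵀP(A−BK) = [15.9444 -6.2917; -6.2917 5.5625]
tr(P') = 21.5069

-0.4444 0.6667


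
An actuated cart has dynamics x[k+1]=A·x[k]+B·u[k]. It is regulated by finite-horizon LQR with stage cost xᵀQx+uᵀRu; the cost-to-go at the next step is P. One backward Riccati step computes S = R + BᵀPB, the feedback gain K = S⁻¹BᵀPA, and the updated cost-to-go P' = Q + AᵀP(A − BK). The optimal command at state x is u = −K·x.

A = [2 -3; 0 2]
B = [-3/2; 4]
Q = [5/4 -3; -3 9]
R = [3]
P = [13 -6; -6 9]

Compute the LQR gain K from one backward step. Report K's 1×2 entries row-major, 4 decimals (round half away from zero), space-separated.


BᵀP = [-43.5000 45.0000]
S = R + BᵀPB = [3] + [245.2500] = [248.2500]
BᵀPA = [-87.0000 220.5000]
K = S⁻¹·BᵀPA = [-0.3505 0.8882]
A−BK = [1.4743 -1.6677; 1.4018 -1.5529]
AᵀP(A−BK) = [21.5106 -24.7251; -24.7251 29.1480]
P' = Q + AᵀP(A−BK) = [22.7606 -27.7251; -27.7251 38.1480]
tr(P') = 60.9086

-0.3505 0.8882


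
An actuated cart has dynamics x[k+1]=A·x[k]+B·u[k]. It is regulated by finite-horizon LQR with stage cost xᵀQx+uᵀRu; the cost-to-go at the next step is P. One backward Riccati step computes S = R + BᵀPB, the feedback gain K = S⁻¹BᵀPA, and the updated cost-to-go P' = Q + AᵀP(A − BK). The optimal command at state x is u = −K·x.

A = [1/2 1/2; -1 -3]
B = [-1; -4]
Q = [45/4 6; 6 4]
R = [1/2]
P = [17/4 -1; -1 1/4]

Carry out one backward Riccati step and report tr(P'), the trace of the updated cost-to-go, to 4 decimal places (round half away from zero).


23.8333

BᵀP = [-0.2500 0.0000]
S = R + BᵀPB = [1/2] + [0.2500] = [0.7500]
BᵀPA = [-0.1250 -0.1250]
K = S⁻¹·BᵀPA = [-0.1667 -0.1667]
A−BK = [0.3333 0.3333; -1.6667 -3.6667]
AᵀP(A−BK) = [2.2917 3.7917; 3.7917 6.2917]
P' = Q + AᵀP(A−BK) = [13.5417 9.7917; 9.7917 10.2917]
tr(P') = 23.8333


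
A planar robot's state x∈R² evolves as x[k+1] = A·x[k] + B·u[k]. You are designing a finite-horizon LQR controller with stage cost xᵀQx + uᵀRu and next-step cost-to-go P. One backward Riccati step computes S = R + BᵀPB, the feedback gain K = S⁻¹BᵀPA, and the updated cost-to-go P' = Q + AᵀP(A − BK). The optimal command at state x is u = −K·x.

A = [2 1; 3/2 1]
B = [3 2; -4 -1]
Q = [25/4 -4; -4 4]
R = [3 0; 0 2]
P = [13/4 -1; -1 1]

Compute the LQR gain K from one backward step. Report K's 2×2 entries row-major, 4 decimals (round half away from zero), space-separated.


-0.0873 -0.0795 0.6757 0.3621

BᵀP = [13.7500 -7.0000; 7.5000 -3.0000]
S = R + BᵀPB = [3 0; 0 2] + [69.2500 34.5000; 34.5000 18.0000] = [72.2500 34.5000; 34.5000 20.0000]
BᵀPA = [17.0000 6.7500; 10.5000 4.5000]
K = S⁻¹·BᵀPA = [-0.0873 -0.0795; 0.6757 0.3621]
A−BK = [0.9107 0.5142; 1.8263 1.0442]
AᵀP(A−BK) = [3.6403 2.0491; 2.0491 1.1570]
P' = Q + AᵀP(A−BK) = [9.8903 -1.9509; -1.9509 5.1570]
tr(P') = 15.0474


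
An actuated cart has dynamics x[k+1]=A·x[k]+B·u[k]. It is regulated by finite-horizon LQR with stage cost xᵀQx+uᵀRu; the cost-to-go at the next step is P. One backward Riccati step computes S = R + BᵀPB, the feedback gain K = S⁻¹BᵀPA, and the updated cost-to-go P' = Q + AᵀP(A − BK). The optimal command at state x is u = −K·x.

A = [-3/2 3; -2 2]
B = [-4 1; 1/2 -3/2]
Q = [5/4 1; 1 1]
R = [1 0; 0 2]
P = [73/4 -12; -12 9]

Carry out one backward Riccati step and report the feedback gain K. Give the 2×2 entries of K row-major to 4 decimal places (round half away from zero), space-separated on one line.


0.3643 -0.7193 0.7070 -0.7283

BᵀP = [-79.0000 52.5000; 36.2500 -25.5000]
S = R + BᵀPB = [1 0; 0 2] + [342.2500 -157.7500; -157.7500 74.5000] = [343.2500 -157.7500; -157.7500 76.5000]
BᵀPA = [13.5000 -132.0000; -3.3750 57.7500]
K = S⁻¹·BᵀPA = [0.3643 -0.7193; 0.7070 -0.7283]
A−BK = [-0.7500 0.8513; -1.1216 1.2672]
AᵀP(A−BK) = [2.5311 -2.8730; -2.8730 3.3658]
P' = Q + AᵀP(A−BK) = [3.7811 -1.8730; -1.8730 4.3658]
tr(P') = 8.1470


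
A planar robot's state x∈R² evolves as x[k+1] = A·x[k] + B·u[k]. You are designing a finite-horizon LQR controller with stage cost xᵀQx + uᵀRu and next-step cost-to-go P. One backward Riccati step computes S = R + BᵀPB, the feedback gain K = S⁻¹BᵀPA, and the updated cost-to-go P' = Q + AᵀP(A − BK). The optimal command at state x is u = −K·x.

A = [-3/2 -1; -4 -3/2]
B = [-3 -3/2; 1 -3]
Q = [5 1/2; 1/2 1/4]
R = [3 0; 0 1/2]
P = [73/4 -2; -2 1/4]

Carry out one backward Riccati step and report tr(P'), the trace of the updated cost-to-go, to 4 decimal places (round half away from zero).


5.7565

BᵀP = [-56.7500 6.2500; -21.3750 2.2500]
S = R + BᵀPB = [3 0; 0 1/2] + [176.5000 66.3750; 66.3750 25.3125] = [179.5000 66.3750; 66.3750 25.8125]
BᵀPA = [60.1250 47.3750; 23.0625 18.0000]
K = S⁻¹·BᵀPA = [0.0931 0.1235; 0.6540 0.3798]
A−BK = [-0.2396 -0.0598; -2.1311 -0.4840]
AᵀP(A−BK) = [0.3805 0.1912; 0.1912 0.1259]
P' = Q + AᵀP(A−BK) = [5.3805 0.6912; 0.6912 0.3759]
tr(P') = 5.7565


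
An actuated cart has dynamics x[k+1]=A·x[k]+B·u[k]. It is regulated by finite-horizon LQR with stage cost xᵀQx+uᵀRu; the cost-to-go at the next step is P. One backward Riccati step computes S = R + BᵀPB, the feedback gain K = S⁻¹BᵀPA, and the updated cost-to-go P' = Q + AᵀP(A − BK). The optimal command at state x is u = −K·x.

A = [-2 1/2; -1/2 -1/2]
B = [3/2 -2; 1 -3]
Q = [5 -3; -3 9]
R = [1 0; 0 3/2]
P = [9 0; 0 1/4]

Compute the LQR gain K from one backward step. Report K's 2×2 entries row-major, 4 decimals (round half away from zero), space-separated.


BᵀP = [13.5000 0.2500; -18.0000 -0.7500]
S = R + BᵀPB = [1 0; 0 3/2] + [20.5000 -27.7500; -27.7500 38.2500] = [21.5000 -27.7500; -27.7500 39.7500]
BᵀPA = [-27.1250 6.6250; 36.3750 -8.6250]
K = S⁻¹·BᵀPA = [-0.8137 0.2838; 0.3470 -0.0188]
A−BK = [-0.0854 0.0366; 1.3548 -0.8404]
AᵀP(A−BK) = [1.3672 -0.5535; -0.5535 0.2697]
P' = Q + AᵀP(A−BK) = [6.3672 -3.5535; -3.5535 9.2697]
tr(P') = 15.6369

-0.8137 0.2838 0.3470 -0.0188


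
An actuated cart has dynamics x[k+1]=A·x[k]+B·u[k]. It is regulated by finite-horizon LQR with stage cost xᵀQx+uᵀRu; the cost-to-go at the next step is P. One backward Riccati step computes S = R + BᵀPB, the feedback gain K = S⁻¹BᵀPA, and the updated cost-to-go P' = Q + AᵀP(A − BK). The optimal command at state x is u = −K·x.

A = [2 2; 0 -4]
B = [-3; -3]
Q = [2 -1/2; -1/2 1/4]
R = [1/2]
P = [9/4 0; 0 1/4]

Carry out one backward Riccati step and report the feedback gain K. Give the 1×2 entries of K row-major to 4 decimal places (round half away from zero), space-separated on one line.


-0.5870 -0.4565

BᵀP = [-6.7500 -0.7500]
S = R + BᵀPB = [1/2] + [22.5000] = [23.0000]
BᵀPA = [-13.5000 -10.5000]
K = S⁻¹·BᵀPA = [-0.5870 -0.4565]
A−BK = [0.2391 0.6304; -1.7609 -5.3696]
AᵀP(A−BK) = [1.0761 2.8370; 2.8370 8.2065]
P' = Q + AᵀP(A−BK) = [3.0761 2.3370; 2.3370 8.4565]
tr(P') = 11.5326


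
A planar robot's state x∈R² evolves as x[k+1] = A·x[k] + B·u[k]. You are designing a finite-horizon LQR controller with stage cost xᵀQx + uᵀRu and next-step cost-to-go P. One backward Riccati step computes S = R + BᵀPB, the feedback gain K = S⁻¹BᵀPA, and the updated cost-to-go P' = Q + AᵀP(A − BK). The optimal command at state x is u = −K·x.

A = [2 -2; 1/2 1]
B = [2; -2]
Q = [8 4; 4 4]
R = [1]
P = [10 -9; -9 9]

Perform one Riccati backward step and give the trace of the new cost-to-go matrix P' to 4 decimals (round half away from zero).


BᵀP = [38.0000 -36.0000]
S = R + BᵀPB = [1] + [148.0000] = [149.0000]
BᵀPA = [58.0000 -112.0000]
K = S⁻¹·BᵀPA = [0.3893 -0.7517]
A−BK = [1.2215 -0.4966; 1.2785 -0.5034]
AᵀP(A−BK) = [1.6728 -0.9027; -0.9027 0.8121]
P' = Q + AᵀP(A−BK) = [9.6728 3.0973; 3.0973 4.8121]
tr(P') = 14.4849

14.4849


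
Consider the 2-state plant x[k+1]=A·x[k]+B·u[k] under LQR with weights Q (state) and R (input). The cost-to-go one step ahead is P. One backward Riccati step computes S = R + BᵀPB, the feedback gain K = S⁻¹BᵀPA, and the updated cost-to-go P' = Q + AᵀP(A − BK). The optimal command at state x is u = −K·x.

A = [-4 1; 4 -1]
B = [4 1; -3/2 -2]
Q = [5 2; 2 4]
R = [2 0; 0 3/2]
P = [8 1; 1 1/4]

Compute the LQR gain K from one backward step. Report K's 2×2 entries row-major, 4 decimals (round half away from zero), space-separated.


-0.8138 0.2034 -0.4737 0.1184

BᵀP = [30.5000 3.6250; 6.0000 0.5000]
S = R + BᵀPB = [2 0; 0 3/2] + [116.5625 23.2500; 23.2500 5.0000] = [118.5625 23.2500; 23.2500 6.5000]
BᵀPA = [-107.5000 26.8750; -22.0000 5.5000]
K = S⁻¹·BᵀPA = [-0.8138 0.2034; -0.4737 0.1184]
A−BK = [-0.2711 0.0678; 1.8319 -0.4580]
AᵀP(A−BK) = [2.0948 -0.5237; -0.5237 0.1309]
P' = Q + AᵀP(A−BK) = [7.0948 1.4763; 1.4763 4.1309]
tr(P') = 11.2257


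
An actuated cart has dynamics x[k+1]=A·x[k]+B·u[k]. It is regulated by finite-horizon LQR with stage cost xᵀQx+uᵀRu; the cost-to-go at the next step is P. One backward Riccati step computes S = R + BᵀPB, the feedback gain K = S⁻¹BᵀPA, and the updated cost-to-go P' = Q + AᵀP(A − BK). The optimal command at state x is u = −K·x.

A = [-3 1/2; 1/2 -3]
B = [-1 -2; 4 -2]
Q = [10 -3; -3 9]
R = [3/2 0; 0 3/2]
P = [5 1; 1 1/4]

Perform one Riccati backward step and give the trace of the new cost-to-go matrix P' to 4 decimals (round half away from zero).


21.5257

BᵀP = [-1.0000 0.0000; -12.0000 -2.5000]
S = R + BᵀPB = [3/2 0; 0 3/2] + [1.0000 2.0000; 2.0000 29.0000] = [2.5000 2.0000; 2.0000 30.5000]
BᵀPA = [3.0000 -0.5000; 34.7500 1.5000]
K = S⁻¹·BᵀPA = [0.3045 -0.2526; 1.1194 0.0657]
A−BK = [-0.4567 0.3789; 1.5208 -1.8581]
AᵀP(A−BK) = [2.2506 -0.1518; -0.1518 0.2751]
P' = Q + AᵀP(A−BK) = [12.2506 -3.1518; -3.1518 9.2751]
tr(P') = 21.5257


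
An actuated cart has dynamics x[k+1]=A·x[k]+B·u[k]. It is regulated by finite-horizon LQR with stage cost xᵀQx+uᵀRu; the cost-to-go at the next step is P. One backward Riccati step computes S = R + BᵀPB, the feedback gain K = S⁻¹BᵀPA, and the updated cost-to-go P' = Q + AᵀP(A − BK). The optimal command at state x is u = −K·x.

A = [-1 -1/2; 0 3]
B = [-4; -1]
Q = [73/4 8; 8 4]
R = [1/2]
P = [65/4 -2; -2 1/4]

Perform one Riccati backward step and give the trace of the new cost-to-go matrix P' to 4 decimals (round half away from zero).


22.3485

BᵀP = [-63.0000 7.7500]
S = R + BᵀPB = [1/2] + [244.2500] = [244.7500]
BᵀPA = [63.0000 54.7500]
K = S⁻¹·BᵀPA = [0.2574 0.2237]
A−BK = [0.0296 0.3948; 0.2574 3.2237]
AᵀP(A−BK) = [0.0335 0.0320; 0.0320 0.0651]
P' = Q + AᵀP(A−BK) = [18.2835 8.0320; 8.0320 4.0651]
tr(P') = 22.3485


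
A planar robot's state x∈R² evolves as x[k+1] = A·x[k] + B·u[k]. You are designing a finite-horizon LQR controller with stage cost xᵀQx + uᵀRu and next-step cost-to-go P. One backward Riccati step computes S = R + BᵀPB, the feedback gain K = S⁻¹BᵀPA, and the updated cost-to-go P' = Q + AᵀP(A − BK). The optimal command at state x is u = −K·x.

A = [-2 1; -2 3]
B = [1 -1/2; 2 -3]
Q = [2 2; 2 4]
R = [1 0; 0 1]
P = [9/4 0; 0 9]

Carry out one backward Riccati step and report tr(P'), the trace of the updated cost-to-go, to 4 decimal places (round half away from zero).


BᵀP = [2.2500 18.0000; -1.1250 -27.0000]
S = R + BᵀPB = [1 0; 0 1] + [38.2500 -55.1250; -55.1250 81.5625] = [39.2500 -55.1250; -55.1250 82.5625]
BᵀPA = [-40.5000 56.2500; 56.2500 -82.1250]
K = S⁻¹·BᵀPA = [-1.2041 0.5797; -0.1226 -0.6076]
A−BK = [-0.8572 0.1164; 0.0403 0.0177]
AᵀP(A−BK) = [3.1329 -0.8417; -0.8417 0.7386]
P' = Q + AᵀP(A−BK) = [5.1329 1.1583; 1.1583 4.7386]
tr(P') = 9.8715

9.8715


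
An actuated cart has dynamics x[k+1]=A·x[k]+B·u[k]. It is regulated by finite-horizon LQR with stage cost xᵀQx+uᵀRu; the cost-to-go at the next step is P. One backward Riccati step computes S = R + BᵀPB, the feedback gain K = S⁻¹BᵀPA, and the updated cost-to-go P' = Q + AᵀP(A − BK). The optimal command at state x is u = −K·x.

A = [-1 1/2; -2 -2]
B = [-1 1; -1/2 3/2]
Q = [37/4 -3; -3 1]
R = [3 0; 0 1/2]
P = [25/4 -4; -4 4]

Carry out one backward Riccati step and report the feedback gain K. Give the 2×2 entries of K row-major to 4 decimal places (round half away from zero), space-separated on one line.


BᵀP = [-4.2500 2.0000; 0.2500 2.0000]
S = R + BᵀPB = [3 0; 0 1/2] + [3.2500 -1.2500; -1.2500 3.2500] = [6.2500 -1.2500; -1.2500 3.7500]
BᵀPA = [0.2500 -6.1250; -4.2500 -3.8750]
K = S⁻¹·BᵀPA = [-0.2000 -1.2714; -1.2000 -1.4571]
A−BK = [0.0000 0.6857; -0.3000 -0.4500]
AᵀP(A−BK) = [1.2000 3.0000; 3.0000 12.1286]
P' = Q + AᵀP(A−BK) = [10.4500 0.0000; 0.0000 13.1286]
tr(P') = 23.5786

-0.2000 -1.2714 -1.2000 -1.4571
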